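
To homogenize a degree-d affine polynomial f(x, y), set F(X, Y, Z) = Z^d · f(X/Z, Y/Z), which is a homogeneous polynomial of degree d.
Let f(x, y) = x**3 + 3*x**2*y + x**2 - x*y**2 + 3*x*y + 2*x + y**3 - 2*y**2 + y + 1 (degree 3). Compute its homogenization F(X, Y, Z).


F(X, Y, Z) = X**3 + 3*X**2*Y + X**2*Z - X*Y**2 + 3*X*Y*Z + 2*X*Z**2 + Y**3 - 2*Y**2*Z + Y*Z**2 + Z**3

deg(f) = 3.
Substitute x = X/Z, y = Y/Z into f, then multiply by Z^3.
  monomial 1·x^3·y^0 ↦ 1·X^3·Y^0·Z^0.
  monomial 3·x^2·y^1 ↦ 3·X^2·Y^1·Z^0.
  monomial 1·x^2·y^0 ↦ 1·X^2·Y^0·Z^1.
  monomial -1·x^1·y^2 ↦ -1·X^1·Y^2·Z^0.
  monomial 3·x^1·y^1 ↦ 3·X^1·Y^1·Z^1.
  monomial 2·x^1·y^0 ↦ 2·X^1·Y^0·Z^2.
  monomial 1·x^0·y^3 ↦ 1·X^0·Y^3·Z^0.
  monomial -2·x^0·y^2 ↦ -2·X^0·Y^2·Z^1.
  monomial 1·x^0·y^1 ↦ 1·X^0·Y^1·Z^2.
  monomial 1·x^0·y^0 ↦ 1·X^0·Y^0·Z^3.
Collecting: F(X, Y, Z) = X**3 + 3*X**2*Y + X**2*Z - X*Y**2 + 3*X*Y*Z + 2*X*Z**2 + Y**3 - 2*Y**2*Z + Y*Z**2 + Z**3.


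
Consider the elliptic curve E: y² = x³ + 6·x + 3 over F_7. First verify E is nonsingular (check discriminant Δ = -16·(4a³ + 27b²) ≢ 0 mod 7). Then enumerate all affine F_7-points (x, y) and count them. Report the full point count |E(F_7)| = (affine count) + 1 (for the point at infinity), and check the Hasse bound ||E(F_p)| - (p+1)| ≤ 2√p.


Affine points = {(2, 3), (2, 4), (4, 0), (5, 2), (5, 5)}; affine count = 5; |E(F_7)| = 6.

Discriminant check: Δ ∝ 4a³ + 27b² = 4·6³ + 27·3² = 4·216 + 27·9 ≡ 1 (mod 7). Nonzero ⇒ E is nonsingular.
For each x ∈ F_7, compute rhs = x³ + 6·x + 3 mod 7, then count y ∈ F_7 with y² ≡ rhs.
  x = 0: rhs = 3, matching y values: none (0 points).
  x = 1: rhs = 3, matching y values: none (0 points).
  x = 2: rhs = 2, matching y values: 3, 4 (2 points).
  x = 3: rhs = 6, matching y values: none (0 points).
  x = 4: rhs = 0, matching y values: 0 (1 points).
  x = 5: rhs = 4, matching y values: 2, 5 (2 points).
  x = 6: rhs = 3, matching y values: none (0 points).
Total affine count: 5.
Full point count |E(F_7)| = 5 + 1 = 6.
Hasse bound: |6 − (7+1)| = |-2| = 2 ≤ 2√7 ≈ 5.2915 ✓.


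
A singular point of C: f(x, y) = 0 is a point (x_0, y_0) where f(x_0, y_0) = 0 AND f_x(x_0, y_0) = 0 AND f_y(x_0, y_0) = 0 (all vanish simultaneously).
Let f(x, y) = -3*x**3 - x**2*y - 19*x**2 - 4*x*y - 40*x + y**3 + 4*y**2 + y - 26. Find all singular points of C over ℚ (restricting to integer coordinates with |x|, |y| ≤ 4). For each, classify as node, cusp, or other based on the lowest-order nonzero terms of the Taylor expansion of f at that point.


Singular points: {(-2, -1)}; classification: cusp.

Compute partial derivatives:
  f_x = -9*x**2 - 2*x*y - 38*x - 4*y - 40.
  f_y = -x**2 - 4*x + 3*y**2 + 8*y + 1.
Scan x_0 ∈ {−4, ..., 4}. For each x_0, f_y(x_0, y) is a polynomial in y; find its integer roots y ∈ {−4, ..., 4}, then test f_x and f at those candidates.
  x = -4: f_y(-4, y) = 3*y**2 + 8*y + 1; no integer root y with |y| ≤ 4.
  x = -3: f_y(-3, y) = 3*y**2 + 8*y + 4; vanishes at y ∈ {-2}. (-3, -2): f_x = -11 ≠ 0.
  x = -2: f_y(-2, y) = 3*y**2 + 8*y + 5; vanishes at y ∈ {-1}. (-2, -1): f_x = 0, f = 0 — SINGULAR.
  x = -1: f_y(-1, y) = 3*y**2 + 8*y + 4; vanishes at y ∈ {-2}. (-1, -2): f_x = -7 ≠ 0.
  x = 0: f_y(0, y) = 3*y**2 + 8*y + 1; no integer root y with |y| ≤ 4.
  x = 1: f_y(1, y) = 3*y**2 + 8*y - 4; no integer root y with |y| ≤ 4.
  x = 2: f_y(2, y) = 3*y**2 + 8*y - 11; vanishes at y ∈ {1}. (2, 1): f_x = -160 ≠ 0.
  x = 3: f_y(3, y) = 3*y**2 + 8*y - 20; no integer root y with |y| ≤ 4.
  x = 4: f_y(4, y) = 3*y**2 + 8*y - 31; no integer root y with |y| ≤ 4.
Only singular point on the grid: (-2, -1).
Classify: substitute x = -2 + u, y = -1 + v and expand: f = -3*u**3 - u**2*v + v**3 + v**2.
No constant or linear terms (consistent with a singular point). Quadratic part: v**2. Cubic part: -3*u**3 - u**2*v + v**3.
The quadratic part v**2 is a perfect square, so there is a single (double) tangent line v = 0, i.e. y = -1. Restricting the cubic part to that line (v = 0) leaves -3*u**3 ≠ 0, so f is not divisible by v and the branch is v² ≈ 3*u**3 to lowest order — this is a cusp.
Classification: cusp.


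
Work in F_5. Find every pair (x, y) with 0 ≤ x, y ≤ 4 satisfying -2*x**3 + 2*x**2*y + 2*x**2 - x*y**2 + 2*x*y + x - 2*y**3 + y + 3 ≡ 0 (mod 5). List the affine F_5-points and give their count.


Affine F_5-points: {(1, 4), (3, 0), (3, 1)}; count = 3.

For each of the 25 pairs (x, y) ∈ F_5², evaluate f(x, y) mod 5. Record the zeros.
  x = 0: [0↦3, 1↦2, 2↦4, 3↦2, 4↦4]  zeros at y ∈ ∅
  x = 1: [0↦4, 1↦1, 2↦4, 3↦1, 4↦0]  zeros at y ∈ {4}
  x = 2: [0↦2, 1↦1, 2↦4, 3↦4, 4↦4]  zeros at y ∈ ∅
  x = 3: [0↦0, 1↦0, 2↦2, 3↦4, 4↦4]  zeros at y ∈ {0, 1}
  x = 4: [0↦1, 1↦1, 2↦1, 3↦4, 4↦3]  zeros at y ∈ ∅
Collecting zeros: affine points = {(1, 4), (3, 0), (3, 1)}.
Total count |C(F_5)_aff| = 3.


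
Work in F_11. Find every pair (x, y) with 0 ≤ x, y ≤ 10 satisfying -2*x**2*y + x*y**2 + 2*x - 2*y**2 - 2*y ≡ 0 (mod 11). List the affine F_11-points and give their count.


Affine F_11-points: {(0, 0), (0, 10), (2, 7), (4, 7), (4, 10), (6, 4), (6, 9), (8, 2), (8, 5), (9, 5), (9, 9), (10, 2), (10, 4)}; count = 13.

For each of the 121 pairs (x, y) ∈ F_11², evaluate f(x, y) mod 11. Record the zeros.
  x = 0: [0↦0, 1↦7, 2↦10, 3↦9, 4↦4, 5↦6, 6↦4, 7↦9, 8↦10, 9↦7, 10↦0]  zeros at y ∈ {0, 10}
  x = 1: [0↦2, 1↦8, 2↦1, 3↦3, 4↦3, 5↦1, 6↦8, 7↦2, 8↦5, 9↦6, 10↦5]  zeros at y ∈ ∅
  x = 2: [0↦4, 1↦5, 2↦6, 3↦7, 4↦8, 5↦9, 6↦10, 7↦0, 8↦1, 9↦2, 10↦3]  zeros at y ∈ {7}
  x = 3: [0↦6, 1↦9, 2↦3, 3↦10, 4↦8, 5↦8, 6↦10, 7↦3, 8↦9, 9↦6, 10↦5]  zeros at y ∈ ∅
  x = 4: [0↦8, 1↦9, 2↦3, 3↦1, 4↦3, 5↦9, 6↦8, 7↦0, 8↦7, 9↦7, 10↦0]  zeros at y ∈ {7, 10}
  x = 5: [0↦10, 1↦5, 2↦6, 3↦2, 4↦4, 5↦1, 6↦4, 7↦2, 8↦6, 9↦5, 10↦10]  zeros at y ∈ ∅
  x = 6: [0↦1, 1↦8, 2↦1, 3↦2, 4↦0, 5↦6, 6↦9, 7↦9, 8↦6, 9↦0, 10↦2]  zeros at y ∈ {4, 9}
  x = 7: [0↦3, 1↦7, 2↦10, 3↦1, 4↦2, 5↦2, 6↦1, 7↦10, 8↦7, 9↦3, 10↦9]  zeros at y ∈ ∅
  x = 8: [0↦5, 1↦2, 2↦0, 3↦10, 4↦10, 5↦0, 6↦2, 7↦5, 8↦9, 9↦3, 10↦9]  zeros at y ∈ {2, 5}
  x = 9: [0↦7, 1↦4, 2↦4, 3↦7, 4↦2, 5↦0, 6↦1, 7↦5, 8↦1, 9↦0, 10↦2]  zeros at y ∈ {5, 9}
  x = 10: [0↦9, 1↦2, 2↦0, 3↦3, 4↦0, 5↦2, 6↦9, 7↦10, 8↦5, 9↦5, 10↦10]  zeros at y ∈ {2, 4}
Collecting zeros: affine points = {(0, 0), (0, 10), (2, 7), (4, 7), (4, 10), (6, 4), (6, 9), (8, 2), (8, 5), (9, 5), (9, 9), (10, 2), (10, 4)}.
Total count |C(F_11)_aff| = 13.


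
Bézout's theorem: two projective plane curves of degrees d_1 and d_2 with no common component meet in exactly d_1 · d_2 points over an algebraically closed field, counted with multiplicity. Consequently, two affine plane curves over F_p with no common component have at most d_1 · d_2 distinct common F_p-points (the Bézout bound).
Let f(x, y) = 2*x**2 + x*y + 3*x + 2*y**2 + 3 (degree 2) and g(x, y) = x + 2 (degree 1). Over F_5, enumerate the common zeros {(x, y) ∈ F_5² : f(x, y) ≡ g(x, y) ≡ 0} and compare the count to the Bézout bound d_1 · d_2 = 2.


Common zeros: {(3, 0), (3, 1)}; count = 2; Bézout bound = 2.

deg(f) = 2, deg(g) = 1, so Bézout bound = 2.
Scan x ∈ F_5. For each x, list the y ∈ F_5 with f(x, y) ≡ 0 and those with g(x, y) ≡ 0 (mod 5); the common zeros in that column are the intersection.
  x = 0: f ≡ 0 at y ∈ {1, 4}; g ≡ 0 at y ∈ ∅; common: ∅.
  x = 1: f ≡ 0 at y ∈ ∅; g ≡ 0 at y ∈ ∅; common: ∅.
  x = 2: f ≡ 0 at y ∈ ∅; g ≡ 0 at y ∈ ∅; common: ∅.
  x = 3: f ≡ 0 at y ∈ {0, 1}; g ≡ 0 at y ∈ {0, 1, 2, 3, 4}; common: {0, 1}.
  x = 4: f ≡ 0 at y ∈ {4}; g ≡ 0 at y ∈ ∅; common: ∅.
Collecting: common zeros = {(3, 0), (3, 1)}, so the count is 2.
Comparison with the Bézout bound: 2 ≤ 2 = deg(f)·deg(g), as expected for curves with no common component (the bound is attained).


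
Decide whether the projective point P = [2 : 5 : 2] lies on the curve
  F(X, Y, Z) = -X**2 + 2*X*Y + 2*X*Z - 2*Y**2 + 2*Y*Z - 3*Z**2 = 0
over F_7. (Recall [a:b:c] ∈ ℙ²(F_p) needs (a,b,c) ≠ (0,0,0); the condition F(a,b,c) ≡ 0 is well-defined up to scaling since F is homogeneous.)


F(2,5,2) ≡ 3 (mod 7); P is NOT on the curve.

Evaluate F(2, 5, 2) term-by-term (mod 7).
  -X**2 ↦ -1·4·1·1 = -4
  2*X*Y ↦ 2·2·5·1 = 20
  2*X*Z ↦ 2·2·1·2 = 8
  -2*Y**2 ↦ -2·1·25·1 = -50
  2*Y*Z ↦ 2·1·5·2 = 20
  -3*Z**2 ↦ -3·1·1·4 = -12
Sum: F(2, 5, 2) = (-4) + (20) + (8) + (-50) + (20) + (-12) = -18.
Reducing mod 7: -18 ≡ 3 (mod 7).
Since F(a, b, c) ≡ 3 ≠ 0 (mod 7), P does NOT lie on the curve.


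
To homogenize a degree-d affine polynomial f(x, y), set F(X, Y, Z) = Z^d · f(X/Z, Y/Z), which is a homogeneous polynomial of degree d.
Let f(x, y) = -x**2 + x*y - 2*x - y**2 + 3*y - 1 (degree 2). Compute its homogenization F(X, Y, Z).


F(X, Y, Z) = -X**2 + X*Y - 2*X*Z - Y**2 + 3*Y*Z - Z**2

deg(f) = 2.
Substitute x = X/Z, y = Y/Z into f, then multiply by Z^2.
  monomial -1·x^2·y^0 ↦ -1·X^2·Y^0·Z^0.
  monomial 1·x^1·y^1 ↦ 1·X^1·Y^1·Z^0.
  monomial -2·x^1·y^0 ↦ -2·X^1·Y^0·Z^1.
  monomial -1·x^0·y^2 ↦ -1·X^0·Y^2·Z^0.
  monomial 3·x^0·y^1 ↦ 3·X^0·Y^1·Z^1.
  monomial -1·x^0·y^0 ↦ -1·X^0·Y^0·Z^2.
Collecting: F(X, Y, Z) = -X**2 + X*Y - 2*X*Z - Y**2 + 3*Y*Z - Z**2.


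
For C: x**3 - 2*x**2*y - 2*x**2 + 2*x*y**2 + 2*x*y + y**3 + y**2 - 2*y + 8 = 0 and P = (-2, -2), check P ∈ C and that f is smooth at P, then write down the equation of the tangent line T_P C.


Tangent line at P: 8*x + 10*y + 36 = 0.

Step 1: f(-2, -2) = 0, so P lies on C.
Step 2: partial derivatives
  f_x(x, y) = 3*x**2 - 4*x*y - 4*x + 2*y**2 + 2*y, f_y(x, y) = -2*x**2 + 4*x*y + 2*x + 3*y**2 + 2*y - 2.
  f_x(P) = 8, f_y(P) = 10 (gradient nonzero, so P is smooth).
Step 3: tangent line at P: 8·(x − -2) + 10·(y − -2) = 0.
Expanding: 8*x + 10*y + 36 = 0.


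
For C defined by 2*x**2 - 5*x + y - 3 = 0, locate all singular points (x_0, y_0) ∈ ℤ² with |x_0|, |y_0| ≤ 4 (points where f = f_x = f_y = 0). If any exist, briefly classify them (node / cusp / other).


No singular points in the scanned grid; C is smooth there.

Compute partial derivatives:
  f_x = 4*x - 5.
  f_y = 1.
f_y = 1 is a nonzero constant, so f_y never vanishes: no point (x, y) can satisfy f = f_x = f_y = 0. In particular no (x, y) ∈ {−4, ..., 4}² is singular; the curve is smooth.


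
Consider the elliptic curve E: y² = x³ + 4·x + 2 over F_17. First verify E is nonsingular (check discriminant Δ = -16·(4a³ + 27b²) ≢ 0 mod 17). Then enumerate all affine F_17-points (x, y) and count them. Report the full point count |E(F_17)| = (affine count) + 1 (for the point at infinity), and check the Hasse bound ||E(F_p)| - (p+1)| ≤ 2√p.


Affine points = {(0, 6), (0, 11), (2, 1), (2, 16), (6, 2), (6, 15), (7, 4), (7, 13), (8, 6), (8, 11), (9, 6), (9, 11), (11, 0)}; affine count = 13; |E(F_17)| = 14.

Discriminant check: Δ ∝ 4a³ + 27b² = 4·4³ + 27·2² = 4·64 + 27·4 ≡ 7 (mod 17). Nonzero ⇒ E is nonsingular.
For each x ∈ F_17, compute rhs = x³ + 4·x + 2 mod 17, then count y ∈ F_17 with y² ≡ rhs.
  x = 0: rhs = 2, matching y values: 6, 11 (2 points).
  x = 1: rhs = 7, matching y values: none (0 points).
  x = 2: rhs = 1, matching y values: 1, 16 (2 points).
  x = 3: rhs = 7, matching y values: none (0 points).
  x = 4: rhs = 14, matching y values: none (0 points).
  x = 5: rhs = 11, matching y values: none (0 points).
  x = 6: rhs = 4, matching y values: 2, 15 (2 points).
  x = 7: rhs = 16, matching y values: 4, 13 (2 points).
  x = 8: rhs = 2, matching y values: 6, 11 (2 points).
  x = 9: rhs = 2, matching y values: 6, 11 (2 points).
  x = 10: rhs = 5, matching y values: none (0 points).
  x = 11: rhs = 0, matching y values: 0 (1 points).
  x = 12: rhs = 10, matching y values: none (0 points).
  x = 13: rhs = 7, matching y values: none (0 points).
  x = 14: rhs = 14, matching y values: none (0 points).
  x = 15: rhs = 3, matching y values: none (0 points).
  x = 16: rhs = 14, matching y values: none (0 points).
Total affine count: 13.
Full point count |E(F_17)| = 13 + 1 = 14.
Hasse bound: |14 − (17+1)| = |-4| = 4 ≤ 2√17 ≈ 8.2462 ✓.


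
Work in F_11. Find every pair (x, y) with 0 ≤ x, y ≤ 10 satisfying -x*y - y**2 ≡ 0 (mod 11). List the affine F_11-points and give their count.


Affine F_11-points: {(0, 0), (1, 0), (1, 10), (2, 0), (2, 9), (3, 0), (3, 8), (4, 0), (4, 7), (5, 0), (5, 6), (6, 0), (6, 5), (7, 0), (7, 4), (8, 0), (8, 3), (9, 0), (9, 2), (10, 0), (10, 1)}; count = 21.

For each of the 121 pairs (x, y) ∈ F_11², evaluate f(x, y) mod 11. Record the zeros.
  x = 0: [0↦0, 1↦10, 2↦7, 3↦2, 4↦6, 5↦8, 6↦8, 7↦6, 8↦2, 9↦7, 10↦10]  zeros at y ∈ {0}
  x = 1: [0↦0, 1↦9, 2↦5, 3↦10, 4↦2, 5↦3, 6↦2, 7↦10, 8↦5, 9↦9, 10↦0]  zeros at y ∈ {0, 10}
  x = 2: [0↦0, 1↦8, 2↦3, 3↦7, 4↦9, 5↦9, 6↦7, 7↦3, 8↦8, 9↦0, 10↦1]  zeros at y ∈ {0, 9}
  x = 3: [0↦0, 1↦7, 2↦1, 3↦4, 4↦5, 5↦4, 6↦1, 7↦7, 8↦0, 9↦2, 10↦2]  zeros at y ∈ {0, 8}
  x = 4: [0↦0, 1↦6, 2↦10, 3↦1, 4↦1, 5↦10, 6↦6, 7↦0, 8↦3, 9↦4, 10↦3]  zeros at y ∈ {0, 7}
  x = 5: [0↦0, 1↦5, 2↦8, 3↦9, 4↦8, 5↦5, 6↦0, 7↦4, 8↦6, 9↦6, 10↦4]  zeros at y ∈ {0, 6}
  x = 6: [0↦0, 1↦4, 2↦6, 3↦6, 4↦4, 5↦0, 6↦5, 7↦8, 8↦9, 9↦8, 10↦5]  zeros at y ∈ {0, 5}
  x = 7: [0↦0, 1↦3, 2↦4, 3↦3, 4↦0, 5↦6, 6↦10, 7↦1, 8↦1, 9↦10, 10↦6]  zeros at y ∈ {0, 4}
  x = 8: [0↦0, 1↦2, 2↦2, 3↦0, 4↦7, 5↦1, 6↦4, 7↦5, 8↦4, 9↦1, 10↦7]  zeros at y ∈ {0, 3}
  x = 9: [0↦0, 1↦1, 2↦0, 3↦8, 4↦3, 5↦7, 6↦9, 7↦9, 8↦7, 9↦3, 10↦8]  zeros at y ∈ {0, 2}
  x = 10: [0↦0, 1↦0, 2↦9, 3↦5, 4↦10, 5↦2, 6↦3, 7↦2, 8↦10, 9↦5, 10↦9]  zeros at y ∈ {0, 1}
Collecting zeros: affine points = {(0, 0), (1, 0), (1, 10), (2, 0), (2, 9), (3, 0), (3, 8), (4, 0), (4, 7), (5, 0), (5, 6), (6, 0), (6, 5), (7, 0), (7, 4), (8, 0), (8, 3), (9, 0), (9, 2), (10, 0), (10, 1)}.
Total count |C(F_11)_aff| = 21.


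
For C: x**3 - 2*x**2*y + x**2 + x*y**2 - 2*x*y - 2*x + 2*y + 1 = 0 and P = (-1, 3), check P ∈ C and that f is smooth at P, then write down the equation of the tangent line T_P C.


Tangent line at P: 14*x - 4*y + 26 = 0.

Step 1: f(-1, 3) = 0, so P lies on C.
Step 2: partial derivatives
  f_x(x, y) = 3*x**2 - 4*x*y + 2*x + y**2 - 2*y - 2, f_y(x, y) = -2*x**2 + 2*x*y - 2*x + 2.
  f_x(P) = 14, f_y(P) = -4 (gradient nonzero, so P is smooth).
Step 3: tangent line at P: 14·(x − -1) + -4·(y − 3) = 0.
Expanding: 14*x - 4*y + 26 = 0.


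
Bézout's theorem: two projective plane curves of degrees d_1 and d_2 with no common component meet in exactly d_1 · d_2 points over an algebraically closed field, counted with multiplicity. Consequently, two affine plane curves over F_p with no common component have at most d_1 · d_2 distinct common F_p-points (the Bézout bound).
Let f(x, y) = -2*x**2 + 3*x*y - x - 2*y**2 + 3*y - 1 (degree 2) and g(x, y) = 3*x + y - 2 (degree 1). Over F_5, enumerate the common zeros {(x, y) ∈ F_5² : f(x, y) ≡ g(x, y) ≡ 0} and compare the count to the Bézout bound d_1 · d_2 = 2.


Common zeros: ∅; count = 0; Bézout bound = 2.

deg(f) = 2, deg(g) = 1, so Bézout bound = 2.
Scan x ∈ F_5. For each x, list the y ∈ F_5 with f(x, y) ≡ 0 and those with g(x, y) ≡ 0 (mod 5); the common zeros in that column are the intersection.
  x = 0: f ≡ 0 at y ∈ {1, 3}; g ≡ 0 at y ∈ {2}; common: ∅.
  x = 1: f ≡ 0 at y ∈ {1, 2}; g ≡ 0 at y ∈ {4}; common: ∅.
  x = 2: f ≡ 0 at y ∈ ∅; g ≡ 0 at y ∈ {1}; common: ∅.
  x = 3: f ≡ 0 at y ∈ ∅; g ≡ 0 at y ∈ {3}; common: ∅.
  x = 4: f ≡ 0 at y ∈ {2, 3}; g ≡ 0 at y ∈ {0}; common: ∅.
Collecting: common zeros = ∅, so the count is 0.
Comparison with the Bézout bound: 0 ≤ 2 = deg(f)·deg(g), as expected for curves with no common component (the affine F_5-count falls short of the bound because intersections may lie at infinity, over extension fields, or carry multiplicity).


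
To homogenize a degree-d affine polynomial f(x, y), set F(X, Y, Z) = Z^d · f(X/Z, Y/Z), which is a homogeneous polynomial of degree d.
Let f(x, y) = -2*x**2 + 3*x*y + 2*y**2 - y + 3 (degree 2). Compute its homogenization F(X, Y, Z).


F(X, Y, Z) = -2*X**2 + 3*X*Y + 2*Y**2 - Y*Z + 3*Z**2

deg(f) = 2.
Substitute x = X/Z, y = Y/Z into f, then multiply by Z^2.
  monomial -2·x^2·y^0 ↦ -2·X^2·Y^0·Z^0.
  monomial 3·x^1·y^1 ↦ 3·X^1·Y^1·Z^0.
  monomial 2·x^0·y^2 ↦ 2·X^0·Y^2·Z^0.
  monomial -1·x^0·y^1 ↦ -1·X^0·Y^1·Z^1.
  monomial 3·x^0·y^0 ↦ 3·X^0·Y^0·Z^2.
Collecting: F(X, Y, Z) = -2*X**2 + 3*X*Y + 2*Y**2 - Y*Z + 3*Z**2.


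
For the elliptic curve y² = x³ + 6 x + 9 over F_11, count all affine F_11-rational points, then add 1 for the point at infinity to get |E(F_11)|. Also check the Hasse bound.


Affine points = {(0, 3), (0, 8), (1, 4), (1, 7), (4, 3), (4, 8), (7, 3), (7, 8), (9, 0)}; affine count = 9; |E(F_11)| = 10.

Discriminant check: Δ ∝ 4a³ + 27b² = 4·6³ + 27·9² = 4·216 + 27·81 ≡ 4 (mod 11). Nonzero ⇒ E is nonsingular.
For each x ∈ F_11, compute rhs = x³ + 6·x + 9 mod 11, then count y ∈ F_11 with y² ≡ rhs.
  x = 0: rhs = 9, matching y values: 3, 8 (2 points).
  x = 1: rhs = 5, matching y values: 4, 7 (2 points).
  x = 2: rhs = 7, matching y values: none (0 points).
  x = 3: rhs = 10, matching y values: none (0 points).
  x = 4: rhs = 9, matching y values: 3, 8 (2 points).
  x = 5: rhs = 10, matching y values: none (0 points).
  x = 6: rhs = 8, matching y values: none (0 points).
  x = 7: rhs = 9, matching y values: 3, 8 (2 points).
  x = 8: rhs = 8, matching y values: none (0 points).
  x = 9: rhs = 0, matching y values: 0 (1 points).
  x = 10: rhs = 2, matching y values: none (0 points).
Total affine count: 9.
Full point count |E(F_11)| = 9 + 1 = 10.
Hasse bound: |10 − (11+1)| = |-2| = 2 ≤ 2√11 ≈ 6.6332 ✓.


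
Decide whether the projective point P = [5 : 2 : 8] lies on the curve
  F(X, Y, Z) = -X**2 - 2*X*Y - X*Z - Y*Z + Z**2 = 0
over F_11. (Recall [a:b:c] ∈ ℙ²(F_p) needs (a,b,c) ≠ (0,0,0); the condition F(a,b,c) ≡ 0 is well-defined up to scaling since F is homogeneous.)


F(5,2,8) ≡ 7 (mod 11); P is NOT on the curve.

Evaluate F(5, 2, 8) term-by-term (mod 11).
  -X**2 ↦ -1·25·1·1 = -25
  -2*X*Y ↦ -2·5·2·1 = -20
  -X*Z ↦ -1·5·1·8 = -40
  -Y*Z ↦ -1·1·2·8 = -16
  Z**2 ↦ 1·1·1·64 = 64
Sum: F(5, 2, 8) = (-25) + (-20) + (-40) + (-16) + (64) = -37.
Reducing mod 11: -37 ≡ 7 (mod 11).
Since F(a, b, c) ≡ 7 ≠ 0 (mod 11), P does NOT lie on the curve.


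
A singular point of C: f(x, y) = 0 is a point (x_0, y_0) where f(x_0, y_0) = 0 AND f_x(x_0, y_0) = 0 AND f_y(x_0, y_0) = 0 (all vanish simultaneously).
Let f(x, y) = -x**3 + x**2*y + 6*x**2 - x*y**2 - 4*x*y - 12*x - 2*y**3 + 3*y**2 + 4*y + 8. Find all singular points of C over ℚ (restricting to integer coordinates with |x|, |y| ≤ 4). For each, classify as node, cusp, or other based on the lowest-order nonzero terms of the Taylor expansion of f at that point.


Singular points: {(2, 0)}; classification: cusp.

Compute partial derivatives:
  f_x = -3*x**2 + 2*x*y + 12*x - y**2 - 4*y - 12.
  f_y = x**2 - 2*x*y - 4*x - 6*y**2 + 6*y + 4.
Scan x_0 ∈ {−4, ..., 4}. For each x_0, f_y(x_0, y) is a polynomial in y; find its integer roots y ∈ {−4, ..., 4}, then test f_x and f at those candidates.
  x = -4: f_y(-4, y) = -6*y**2 + 14*y + 36; no integer root y with |y| ≤ 4.
  x = -3: f_y(-3, y) = -6*y**2 + 12*y + 25; no integer root y with |y| ≤ 4.
  x = -2: f_y(-2, y) = -6*y**2 + 10*y + 16; vanishes at y ∈ {-1}. (-2, -1): f_x = -41 ≠ 0.
  x = -1: f_y(-1, y) = -6*y**2 + 8*y + 9; no integer root y with |y| ≤ 4.
  x = 0: f_y(0, y) = -6*y**2 + 6*y + 4; no integer root y with |y| ≤ 4.
  x = 1: f_y(1, y) = -6*y**2 + 4*y + 1; no integer root y with |y| ≤ 4.
  x = 2: f_y(2, y) = -6*y**2 + 2*y; vanishes at y ∈ {0}. (2, 0): f_x = 0, f = 0 — SINGULAR.
  x = 3: f_y(3, y) = 1 - 6*y**2; no integer root y with |y| ≤ 4.
  x = 4: f_y(4, y) = -6*y**2 - 2*y + 4; vanishes at y ∈ {-1}. (4, -1): f_x = -17 ≠ 0.
Only singular point on the grid: (2, 0).
Classify: substitute x = 2 + u, y = 0 + v and expand: f = -u**3 + u**2*v - u*v**2 - 2*v**3 + v**2.
No constant or linear terms (consistent with a singular point). Quadratic part: v**2. Cubic part: -u**3 + u**2*v - u*v**2 - 2*v**3.
The quadratic part v**2 is a perfect square, so there is a single (double) tangent line v = 0, i.e. y = 0. Restricting the cubic part to that line (v = 0) leaves -u**3 ≠ 0, so f is not divisible by v and the branch is v² ≈ u**3 to lowest order — this is a cusp.
Classification: cusp.


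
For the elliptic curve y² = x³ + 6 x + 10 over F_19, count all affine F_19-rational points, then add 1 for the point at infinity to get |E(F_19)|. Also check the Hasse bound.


Affine points = {(1, 6), (1, 13), (2, 7), (2, 12), (3, 6), (3, 13), (8, 0), (10, 5), (10, 14), (11, 1), (11, 18), (12, 9), (12, 10), (13, 9), (13, 10), (14, 8), (14, 11), (15, 6), (15, 13), (17, 3), (17, 16)}; affine count = 21; |E(F_19)| = 22.

Discriminant check: Δ ∝ 4a³ + 27b² = 4·6³ + 27·10² = 4·216 + 27·100 ≡ 11 (mod 19). Nonzero ⇒ E is nonsingular.
For each x ∈ F_19, compute rhs = x³ + 6·x + 10 mod 19, then count y ∈ F_19 with y² ≡ rhs.
  x = 0: rhs = 10, matching y values: none (0 points).
  x = 1: rhs = 17, matching y values: 6, 13 (2 points).
  x = 2: rhs = 11, matching y values: 7, 12 (2 points).
  x = 3: rhs = 17, matching y values: 6, 13 (2 points).
  x = 4: rhs = 3, matching y values: none (0 points).
  x = 5: rhs = 13, matching y values: none (0 points).
  x = 6: rhs = 15, matching y values: none (0 points).
  x = 7: rhs = 15, matching y values: none (0 points).
  x = 8: rhs = 0, matching y values: 0 (1 points).
  x = 9: rhs = 14, matching y values: none (0 points).
  x = 10: rhs = 6, matching y values: 5, 14 (2 points).
  x = 11: rhs = 1, matching y values: 1, 18 (2 points).
  x = 12: rhs = 5, matching y values: 9, 10 (2 points).
  x = 13: rhs = 5, matching y values: 9, 10 (2 points).
  x = 14: rhs = 7, matching y values: 8, 11 (2 points).
  x = 15: rhs = 17, matching y values: 6, 13 (2 points).
  x = 16: rhs = 3, matching y values: none (0 points).
  x = 17: rhs = 9, matching y values: 3, 16 (2 points).
  x = 18: rhs = 3, matching y values: none (0 points).
Total affine count: 21.
Full point count |E(F_19)| = 21 + 1 = 22.
Hasse bound: |22 − (19+1)| = |2| = 2 ≤ 2√19 ≈ 8.7178 ✓.


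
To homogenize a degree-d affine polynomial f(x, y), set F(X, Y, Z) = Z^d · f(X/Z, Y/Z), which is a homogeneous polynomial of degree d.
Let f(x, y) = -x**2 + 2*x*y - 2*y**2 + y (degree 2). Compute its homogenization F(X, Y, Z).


F(X, Y, Z) = -X**2 + 2*X*Y - 2*Y**2 + Y*Z

deg(f) = 2.
Substitute x = X/Z, y = Y/Z into f, then multiply by Z^2.
  monomial -1·x^2·y^0 ↦ -1·X^2·Y^0·Z^0.
  monomial 2·x^1·y^1 ↦ 2·X^1·Y^1·Z^0.
  monomial -2·x^0·y^2 ↦ -2·X^0·Y^2·Z^0.
  monomial 1·x^0·y^1 ↦ 1·X^0·Y^1·Z^1.
Collecting: F(X, Y, Z) = -X**2 + 2*X*Y - 2*Y**2 + Y*Z.


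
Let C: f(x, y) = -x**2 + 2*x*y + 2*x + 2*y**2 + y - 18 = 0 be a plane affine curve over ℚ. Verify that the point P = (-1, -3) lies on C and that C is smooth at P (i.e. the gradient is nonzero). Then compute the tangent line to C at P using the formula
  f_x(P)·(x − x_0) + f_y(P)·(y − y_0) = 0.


Tangent line at P: -2*x - 13*y - 41 = 0.

Step 1: f(-1, -3) = 0, so P lies on C.
Step 2: partial derivatives
  f_x(x, y) = -2*x + 2*y + 2, f_y(x, y) = 2*x + 4*y + 1.
  f_x(P) = -2, f_y(P) = -13 (gradient nonzero, so P is smooth).
Step 3: tangent line at P: -2·(x − -1) + -13·(y − -3) = 0.
Expanding: -2*x - 13*y - 41 = 0.


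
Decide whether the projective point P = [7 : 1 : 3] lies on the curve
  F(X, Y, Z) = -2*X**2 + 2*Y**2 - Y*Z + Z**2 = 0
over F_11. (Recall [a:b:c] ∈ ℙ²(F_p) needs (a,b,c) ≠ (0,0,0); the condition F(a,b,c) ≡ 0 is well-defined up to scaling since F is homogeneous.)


F(7,1,3) ≡ 9 (mod 11); P is NOT on the curve.

Evaluate F(7, 1, 3) term-by-term (mod 11).
  -2*X**2 ↦ -2·49·1·1 = -98
  2*Y**2 ↦ 2·1·1·1 = 2
  -Y*Z ↦ -1·1·1·3 = -3
  Z**2 ↦ 1·1·1·9 = 9
Sum: F(7, 1, 3) = (-98) + (2) + (-3) + (9) = -90.
Reducing mod 11: -90 ≡ 9 (mod 11).
Since F(a, b, c) ≡ 9 ≠ 0 (mod 11), P does NOT lie on the curve.


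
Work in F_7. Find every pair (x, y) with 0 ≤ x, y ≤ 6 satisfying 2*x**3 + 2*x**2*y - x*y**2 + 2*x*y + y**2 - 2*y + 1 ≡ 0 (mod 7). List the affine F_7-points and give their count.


Affine F_7-points: {(0, 1), (1, 2), (2, 5), (3, 2), (5, 5), (5, 6)}; count = 6.

For each of the 49 pairs (x, y) ∈ F_7², evaluate f(x, y) mod 7. Record the zeros.
  x = 0: [0↦1, 1↦0, 2↦1, 3↦4, 4↦2, 5↦2, 6↦4]  zeros at y ∈ {1}
  x = 1: [0↦3, 1↦5, 2↦0, 3↦2, 4↦4, 5↦6, 6↦1]  zeros at y ∈ {2}
  x = 2: [0↦3, 1↦5, 2↦5, 3↦3, 4↦6, 5↦0, 6↦6]  zeros at y ∈ {5}
  x = 3: [0↦6, 1↦5, 2↦0, 3↦5, 4↦6, 5↦3, 6↦3]  zeros at y ∈ {2}
  x = 4: [0↦3, 1↦3, 2↦4, 3↦6, 4↦2, 5↦6, 6↦4]  zeros at y ∈ ∅
  x = 5: [0↦6, 1↦4, 2↦1, 3↦4, 4↦6, 5↦0, 6↦0]  zeros at y ∈ {5, 6}
  x = 6: [0↦6, 1↦6, 2↦3, 3↦4, 4↦2, 5↦4, 6↦3]  zeros at y ∈ ∅
Collecting zeros: affine points = {(0, 1), (1, 2), (2, 5), (3, 2), (5, 5), (5, 6)}.
Total count |C(F_7)_aff| = 6.


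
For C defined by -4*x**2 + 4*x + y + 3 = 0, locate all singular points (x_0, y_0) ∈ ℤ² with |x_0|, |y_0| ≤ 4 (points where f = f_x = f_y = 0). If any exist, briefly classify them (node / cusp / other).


No singular points in the scanned grid; C is smooth there.

Compute partial derivatives:
  f_x = 4 - 8*x.
  f_y = 1.
f_y = 1 is a nonzero constant, so f_y never vanishes: no point (x, y) can satisfy f = f_x = f_y = 0. In particular no (x, y) ∈ {−4, ..., 4}² is singular; the curve is smooth.


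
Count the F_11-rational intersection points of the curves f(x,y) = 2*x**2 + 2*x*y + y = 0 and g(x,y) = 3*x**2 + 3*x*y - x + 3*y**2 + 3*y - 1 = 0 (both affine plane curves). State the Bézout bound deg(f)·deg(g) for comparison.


Common zeros: ∅; count = 0; Bézout bound = 4.

deg(f) = 2, deg(g) = 2, so Bézout bound = 4.
Scan x ∈ F_11. For each x, list the y ∈ F_11 with f(x, y) ≡ 0 and those with g(x, y) ≡ 0 (mod 11); the common zeros in that column are the intersection.
  x = 0: f ≡ 0 at y ∈ {0}; g ≡ 0 at y ∈ ∅; common: ∅.
  x = 1: f ≡ 0 at y ∈ {3}; g ≡ 0 at y ∈ ∅; common: ∅.
  x = 2: f ≡ 0 at y ∈ {5}; g ≡ 0 at y ∈ ∅; common: ∅.
  x = 3: f ≡ 0 at y ∈ {10}; g ≡ 0 at y ∈ {9}; common: ∅.
  x = 4: f ≡ 0 at y ∈ {5}; g ≡ 0 at y ∈ ∅; common: ∅.
  x = 5: f ≡ 0 at y ∈ ∅; g ≡ 0 at y ∈ ∅; common: ∅.
  x = 6: f ≡ 0 at y ∈ {8}; g ≡ 0 at y ∈ ∅; common: ∅.
  x = 7: f ≡ 0 at y ∈ {3}; g ≡ 0 at y ∈ ∅; common: ∅.
  x = 8: f ≡ 0 at y ∈ {8}; g ≡ 0 at y ∈ ∅; common: ∅.
  x = 9: f ≡ 0 at y ∈ {10}; g ≡ 0 at y ∈ ∅; common: ∅.
  x = 10: f ≡ 0 at y ∈ {2}; g ≡ 0 at y ∈ ∅; common: ∅.
Collecting: common zeros = ∅, so the count is 0.
Comparison with the Bézout bound: 0 ≤ 4 = deg(f)·deg(g), as expected for curves with no common component (the affine F_11-count falls short of the bound because intersections may lie at infinity, over extension fields, or carry multiplicity).


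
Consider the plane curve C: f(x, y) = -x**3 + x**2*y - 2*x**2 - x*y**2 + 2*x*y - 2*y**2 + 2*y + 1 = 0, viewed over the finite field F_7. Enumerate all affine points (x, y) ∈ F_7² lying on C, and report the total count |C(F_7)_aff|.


Affine F_7-points: {(1, 1), (1, 3), (2, 3), (3, 4), (3, 5), (5, 3), (6, 0), (6, 1)}; count = 8.

For each of the 49 pairs (x, y) ∈ F_7², evaluate f(x, y) mod 7. Record the zeros.
  x = 0: [0↦1, 1↦1, 2↦4, 3↦3, 4↦5, 5↦3, 6↦4]  zeros at y ∈ ∅
  x = 1: [0↦5, 1↦0, 2↦3, 3↦0, 4↦5, 5↦4, 6↦4]  zeros at y ∈ {1, 3}
  x = 2: [0↦6, 1↦5, 2↦3, 3↦0, 4↦3, 5↦5, 6↦6]  zeros at y ∈ {3}
  x = 3: [0↦5, 1↦3, 2↦5, 3↦4, 4↦0, 5↦0, 6↦4]  zeros at y ∈ {4, 5}
  x = 4: [0↦3, 1↦2, 2↦3, 3↦6, 4↦4, 5↦4, 6↦6]  zeros at y ∈ ∅
  x = 5: [0↦1, 1↦3, 2↦5, 3↦0, 4↦2, 5↦4, 6↦6]  zeros at y ∈ {3}
  x = 6: [0↦0, 1↦0, 2↦5, 3↦1, 4↦2, 5↦1, 6↦5]  zeros at y ∈ {0, 1}
Collecting zeros: affine points = {(1, 1), (1, 3), (2, 3), (3, 4), (3, 5), (5, 3), (6, 0), (6, 1)}.
Total count |C(F_7)_aff| = 8.


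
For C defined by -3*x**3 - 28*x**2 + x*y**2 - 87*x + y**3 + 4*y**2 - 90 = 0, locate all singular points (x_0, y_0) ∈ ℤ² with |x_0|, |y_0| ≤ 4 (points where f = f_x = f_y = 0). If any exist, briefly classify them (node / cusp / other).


Singular points: {(-3, 0)}; classification: node.

Compute partial derivatives:
  f_x = -9*x**2 - 56*x + y**2 - 87.
  f_y = 2*x*y + 3*y**2 + 8*y.
Scan x_0 ∈ {−4, ..., 4}. For each x_0, f_y(x_0, y) is a polynomial in y; find its integer roots y ∈ {−4, ..., 4}, then test f_x and f at those candidates.
  x = -4: f_y(-4, y) = 3*y**2; vanishes at y ∈ {0}. (-4, 0): f_x = -7 ≠ 0.
  x = -3: f_y(-3, y) = 3*y**2 + 2*y; vanishes at y ∈ {0}. (-3, 0): f_x = 0, f = 0 — SINGULAR.
  x = -2: f_y(-2, y) = 3*y**2 + 4*y; vanishes at y ∈ {0}. (-2, 0): f_x = -11 ≠ 0.
  x = -1: f_y(-1, y) = 3*y**2 + 6*y; vanishes at y ∈ {-2, 0}. (-1, -2): f_x = -36 ≠ 0; (-1, 0): f_x = -40 ≠ 0.
  x = 0: f_y(0, y) = 3*y**2 + 8*y; vanishes at y ∈ {0}. (0, 0): f_x = -87 ≠ 0.
  x = 1: f_y(1, y) = 3*y**2 + 10*y; vanishes at y ∈ {0}. (1, 0): f_x = -152 ≠ 0.
  x = 2: f_y(2, y) = 3*y**2 + 12*y; vanishes at y ∈ {-4, 0}. (2, -4): f_x = -219 ≠ 0; (2, 0): f_x = -235 ≠ 0.
  x = 3: f_y(3, y) = 3*y**2 + 14*y; vanishes at y ∈ {0}. (3, 0): f_x = -336 ≠ 0.
  x = 4: f_y(4, y) = 3*y**2 + 16*y; vanishes at y ∈ {0}. (4, 0): f_x = -455 ≠ 0.
Only singular point on the grid: (-3, 0).
Classify: substitute x = -3 + u, y = 0 + v and expand: f = -3*u**3 - u**2 + u*v**2 + v**3 + v**2.
No constant or linear terms (consistent with a singular point). Quadratic part: -u**2 + v**2. Cubic part: -3*u**3 + u*v**2 + v**3.
The quadratic part v**2 - u**2 = (v − u)(v + u) splits into two distinct linear factors, so there are two distinct tangent lines y − 0 = ±(x − -3) — this is a node (ordinary double point).
Classification: node.


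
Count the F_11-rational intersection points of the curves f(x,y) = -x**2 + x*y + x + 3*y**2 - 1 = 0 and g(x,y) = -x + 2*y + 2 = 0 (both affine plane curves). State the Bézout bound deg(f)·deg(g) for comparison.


Common zeros: ∅; count = 0; Bézout bound = 2.

deg(f) = 2, deg(g) = 1, so Bézout bound = 2.
Scan x ∈ F_11. For each x, list the y ∈ F_11 with f(x, y) ≡ 0 and those with g(x, y) ≡ 0 (mod 11); the common zeros in that column are the intersection.
  x = 0: f ≡ 0 at y ∈ {2, 9}; g ≡ 0 at y ∈ {10}; common: ∅.
  x = 1: f ≡ 0 at y ∈ ∅; g ≡ 0 at y ∈ {5}; common: ∅.
  x = 2: f ≡ 0 at y ∈ ∅; g ≡ 0 at y ∈ {0}; common: ∅.
  x = 3: f ≡ 0 at y ∈ {2, 8}; g ≡ 0 at y ∈ {6}; common: ∅.
  x = 4: f ≡ 0 at y ∈ ∅; g ≡ 0 at y ∈ {1}; common: ∅.
  x = 5: f ≡ 0 at y ∈ ∅; g ≡ 0 at y ∈ {7}; common: ∅.
  x = 6: f ≡ 0 at y ∈ {1, 8}; g ≡ 0 at y ∈ {2}; common: ∅.
  x = 7: f ≡ 0 at y ∈ {1, 4}; g ≡ 0 at y ∈ {8}; common: ∅.
  x = 8: f ≡ 0 at y ∈ {6}; g ≡ 0 at y ∈ {3}; common: ∅.
  x = 9: f ≡ 0 at y ∈ {4}; g ≡ 0 at y ∈ {9}; common: ∅.
  x = 10: f ≡ 0 at y ∈ {6, 9}; g ≡ 0 at y ∈ {4}; common: ∅.
Collecting: common zeros = ∅, so the count is 0.
Comparison with the Bézout bound: 0 ≤ 2 = deg(f)·deg(g), as expected for curves with no common component (the affine F_11-count falls short of the bound because intersections may lie at infinity, over extension fields, or carry multiplicity).


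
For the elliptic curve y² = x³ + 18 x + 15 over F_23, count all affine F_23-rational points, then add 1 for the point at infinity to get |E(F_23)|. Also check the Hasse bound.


Affine points = {(2, 6), (2, 17), (3, 2), (3, 21), (4, 6), (4, 17), (5, 0), (7, 1), (7, 22), (8, 2), (8, 21), (9, 3), (9, 20), (11, 7), (11, 16), (12, 2), (12, 21), (13, 10), (13, 13), (15, 7), (15, 16), (16, 11), (16, 12), (17, 6), (17, 17), (20, 7), (20, 16)}; affine count = 27; |E(F_23)| = 28.

Discriminant check: Δ ∝ 4a³ + 27b² = 4·18³ + 27·15² = 4·5832 + 27·225 ≡ 9 (mod 23). Nonzero ⇒ E is nonsingular.
For each x ∈ F_23, compute rhs = x³ + 18·x + 15 mod 23, then count y ∈ F_23 with y² ≡ rhs.
  x = 0: rhs = 15, matching y values: none (0 points).
  x = 1: rhs = 11, matching y values: none (0 points).
  x = 2: rhs = 13, matching y values: 6, 17 (2 points).
  x = 3: rhs = 4, matching y values: 2, 21 (2 points).
  x = 4: rhs = 13, matching y values: 6, 17 (2 points).
  x = 5: rhs = 0, matching y values: 0 (1 points).
  x = 6: rhs = 17, matching y values: none (0 points).
  x = 7: rhs = 1, matching y values: 1, 22 (2 points).
  x = 8: rhs = 4, matching y values: 2, 21 (2 points).
  x = 9: rhs = 9, matching y values: 3, 20 (2 points).
  x = 10: rhs = 22, matching y values: none (0 points).
  x = 11: rhs = 3, matching y values: 7, 16 (2 points).
  x = 12: rhs = 4, matching y values: 2, 21 (2 points).
  x = 13: rhs = 8, matching y values: 10, 13 (2 points).
  x = 14: rhs = 21, matching y values: none (0 points).
  x = 15: rhs = 3, matching y values: 7, 16 (2 points).
  x = 16: rhs = 6, matching y values: 11, 12 (2 points).
  x = 17: rhs = 13, matching y values: 6, 17 (2 points).
  x = 18: rhs = 7, matching y values: none (0 points).
  x = 19: rhs = 17, matching y values: none (0 points).
  x = 20: rhs = 3, matching y values: 7, 16 (2 points).
  x = 21: rhs = 17, matching y values: none (0 points).
  x = 22: rhs = 19, matching y values: none (0 points).
Total affine count: 27.
Full point count |E(F_23)| = 27 + 1 = 28.
Hasse bound: |28 − (23+1)| = |4| = 4 ≤ 2√23 ≈ 9.5917 ✓.


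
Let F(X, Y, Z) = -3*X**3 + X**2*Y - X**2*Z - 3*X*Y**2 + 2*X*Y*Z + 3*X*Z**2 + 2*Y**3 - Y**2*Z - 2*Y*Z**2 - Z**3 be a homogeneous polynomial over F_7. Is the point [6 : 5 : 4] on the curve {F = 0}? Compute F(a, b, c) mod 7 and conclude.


F(6,5,4) ≡ 1 (mod 7); P is NOT on the curve.

Evaluate F(6, 5, 4) term-by-term (mod 7).
  -3*X**3 ↦ -3·216·1·1 = -648
  X**2*Y ↦ 1·36·5·1 = 180
  -X**2*Z ↦ -1·36·1·4 = -144
  -3*X*Y**2 ↦ -3·6·25·1 = -450
  2*X*Y*Z ↦ 2·6·5·4 = 240
  3*X*Z**2 ↦ 3·6·1·16 = 288
  2*Y**3 ↦ 2·1·125·1 = 250
  -Y**2*Z ↦ -1·1·25·4 = -100
  -2*Y*Z**2 ↦ -2·1·5·16 = -160
  -Z**3 ↦ -1·1·1·64 = -64
Sum: F(6, 5, 4) = (-648) + (180) + (-144) + (-450) + (240) + (288) + (250) + (-100) + (-160) + (-64) = -608.
Reducing mod 7: -608 ≡ 1 (mod 7).
Since F(a, b, c) ≡ 1 ≠ 0 (mod 7), P does NOT lie on the curve.


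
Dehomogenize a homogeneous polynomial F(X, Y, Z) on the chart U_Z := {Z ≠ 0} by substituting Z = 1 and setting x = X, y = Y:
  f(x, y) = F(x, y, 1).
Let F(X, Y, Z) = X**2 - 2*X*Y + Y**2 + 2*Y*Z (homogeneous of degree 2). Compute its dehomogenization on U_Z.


f(x, y) = x**2 - 2*x*y + y**2 + 2*y

On U_Z we set Z = 1. Each monomial c·X^i·Y^j·Z^k in F becomes c·x^i·y^j·1^k = c·x^i·y^j.
Substituting Z = 1: F(X, Y, 1) = x**2 - 2*x*y + y**2 + 2*y.
Note: deg(f) ≤ deg(F) = 2; strict inequality happens when F is divisible by Z (lost terms).


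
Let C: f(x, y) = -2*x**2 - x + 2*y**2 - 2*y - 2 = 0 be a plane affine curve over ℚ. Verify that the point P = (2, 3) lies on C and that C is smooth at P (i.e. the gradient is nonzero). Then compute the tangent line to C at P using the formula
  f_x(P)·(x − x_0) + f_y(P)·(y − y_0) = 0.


Tangent line at P: -9*x + 10*y - 12 = 0.

Step 1: f(2, 3) = 0, so P lies on C.
Step 2: partial derivatives
  f_x(x, y) = -4*x - 1, f_y(x, y) = 4*y - 2.
  f_x(P) = -9, f_y(P) = 10 (gradient nonzero, so P is smooth).
Step 3: tangent line at P: -9·(x − 2) + 10·(y − 3) = 0.
Expanding: -9*x + 10*y - 12 = 0.


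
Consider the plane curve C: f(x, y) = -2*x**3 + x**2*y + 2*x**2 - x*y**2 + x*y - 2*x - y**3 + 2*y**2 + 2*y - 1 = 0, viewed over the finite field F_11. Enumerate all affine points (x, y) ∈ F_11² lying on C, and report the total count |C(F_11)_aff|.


Affine F_11-points: {(0, 5), (0, 9), (0, 10), (4, 2), (8, 0), (9, 5), (10, 3)}; count = 7.

For each of the 121 pairs (x, y) ∈ F_11², evaluate f(x, y) mod 11. Record the zeros.
  x = 0: [0↦10, 1↦2, 2↦3, 3↦7, 4↦8, 5↦0, 6↦10, 7↦10, 8↦5, 9↦0, 10↦0]  zeros at y ∈ {5, 9, 10}
  x = 1: [0↦8, 1↦1, 2↦1, 3↦2, 4↦9, 5↦5, 6↦6, 7↦6, 8↦10, 9↦1, 10↦6]  zeros at y ∈ ∅
  x = 2: [0↦9, 1↦5, 2↦6, 3↦6, 4↦10, 5↦1, 6↦6, 7↦8, 8↦1, 9↦1, 10↦2]  zeros at y ∈ ∅
  x = 3: [0↦1, 1↦2, 2↦6, 3↦7, 4↦10, 5↦9, 6↦9, 7↦4, 8↦10, 9↦10, 10↦9]  zeros at y ∈ ∅
  x = 4: [0↦5, 1↦2, 2↦0, 3↦4, 4↦8, 5↦6, 6↦3, 7↦4, 8↦3, 9↦5, 10↦4]  zeros at y ∈ {2}
  x = 5: [0↦9, 1↦4, 2↦9, 3↦7, 4↦3, 5↦2, 6↦9, 7↦7, 8↦1, 9↦7, 10↦8]  zeros at y ∈ ∅
  x = 6: [0↦1, 1↦7, 2↦10, 3↦4, 4↦5, 5↦7, 6↦4, 7↦1, 8↦3, 9↦4, 10↦9]  zeros at y ∈ ∅
  x = 7: [0↦2, 1↦10, 2↦2, 3↦5, 4↦2, 5↦9, 6↦9, 7↦7, 8↦8, 9↦6, 10↦6]  zeros at y ∈ ∅
  x = 8: [0↦0, 1↦1, 2↦6, 3↦9, 4↦4, 5↦7, 6↦1, 7↦2, 8↦4, 9↦1, 10↦9]  zeros at y ∈ {0}
  x = 9: [0↦5, 1↦1, 2↦10, 3↦4, 4↦10, 5↦0, 6↦1, 7↦7, 8↦1, 9↦10, 10↦6]  zeros at y ∈ {5}
  x = 10: [0↦5, 1↦9, 2↦2, 3↦0, 4↦8, 5↦9, 6↦8, 7↦10, 8↦9, 9↦10, 10↦7]  zeros at y ∈ {3}
Collecting zeros: affine points = {(0, 5), (0, 9), (0, 10), (4, 2), (8, 0), (9, 5), (10, 3)}.
Total count |C(F_11)_aff| = 7.


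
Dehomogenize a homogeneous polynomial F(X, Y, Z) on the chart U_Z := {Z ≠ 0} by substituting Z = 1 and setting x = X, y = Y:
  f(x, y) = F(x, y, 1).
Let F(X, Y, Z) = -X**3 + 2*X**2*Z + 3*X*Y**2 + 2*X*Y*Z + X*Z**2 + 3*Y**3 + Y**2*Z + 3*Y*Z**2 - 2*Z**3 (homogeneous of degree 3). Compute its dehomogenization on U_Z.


f(x, y) = -x**3 + 2*x**2 + 3*x*y**2 + 2*x*y + x + 3*y**3 + y**2 + 3*y - 2

On U_Z we set Z = 1. Each monomial c·X^i·Y^j·Z^k in F becomes c·x^i·y^j·1^k = c·x^i·y^j.
Substituting Z = 1: F(X, Y, 1) = -x**3 + 2*x**2 + 3*x*y**2 + 2*x*y + x + 3*y**3 + y**2 + 3*y - 2.
Note: deg(f) ≤ deg(F) = 3; strict inequality happens when F is divisible by Z (lost terms).


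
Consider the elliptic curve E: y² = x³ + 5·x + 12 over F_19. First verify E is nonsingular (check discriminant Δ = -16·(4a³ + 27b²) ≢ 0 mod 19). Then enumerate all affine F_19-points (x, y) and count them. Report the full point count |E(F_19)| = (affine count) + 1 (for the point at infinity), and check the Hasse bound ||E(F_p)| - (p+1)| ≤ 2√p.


Affine points = {(2, 7), (2, 12), (3, 4), (3, 15), (4, 1), (4, 18), (6, 7), (6, 12), (9, 8), (9, 11), (10, 6), (10, 13), (11, 7), (11, 12), (15, 2), (15, 17), (18, 5), (18, 14)}; affine count = 18; |E(F_19)| = 19.

Discriminant check: Δ ∝ 4a³ + 27b² = 4·5³ + 27·12² = 4·125 + 27·144 ≡ 18 (mod 19). Nonzero ⇒ E is nonsingular.
For each x ∈ F_19, compute rhs = x³ + 5·x + 12 mod 19, then count y ∈ F_19 with y² ≡ rhs.
  x = 0: rhs = 12, matching y values: none (0 points).
  x = 1: rhs = 18, matching y values: none (0 points).
  x = 2: rhs = 11, matching y values: 7, 12 (2 points).
  x = 3: rhs = 16, matching y values: 4, 15 (2 points).
  x = 4: rhs = 1, matching y values: 1, 18 (2 points).
  x = 5: rhs = 10, matching y values: none (0 points).
  x = 6: rhs = 11, matching y values: 7, 12 (2 points).
  x = 7: rhs = 10, matching y values: none (0 points).
  x = 8: rhs = 13, matching y values: none (0 points).
  x = 9: rhs = 7, matching y values: 8, 11 (2 points).
  x = 10: rhs = 17, matching y values: 6, 13 (2 points).
  x = 11: rhs = 11, matching y values: 7, 12 (2 points).
  x = 12: rhs = 14, matching y values: none (0 points).
  x = 13: rhs = 13, matching y values: none (0 points).
  x = 14: rhs = 14, matching y values: none (0 points).
  x = 15: rhs = 4, matching y values: 2, 17 (2 points).
  x = 16: rhs = 8, matching y values: none (0 points).
  x = 17: rhs = 13, matching y values: none (0 points).
  x = 18: rhs = 6, matching y values: 5, 14 (2 points).
Total affine count: 18.
Full point count |E(F_19)| = 18 + 1 = 19.
Hasse bound: |19 − (19+1)| = |-1| = 1 ≤ 2√19 ≈ 8.7178 ✓.
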